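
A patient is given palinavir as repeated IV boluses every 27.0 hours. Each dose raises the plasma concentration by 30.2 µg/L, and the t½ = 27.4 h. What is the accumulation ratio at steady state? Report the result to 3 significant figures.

2.02

k = ln 2 / 27.4 = 0.02530 h⁻¹
Fraction remaining after one interval: e^(−kτ) = e^(−0.02530 × 27.0) = 0.5051
R = 1 / (1 − 0.5051) = 1 / 0.4949 ≈ 2.02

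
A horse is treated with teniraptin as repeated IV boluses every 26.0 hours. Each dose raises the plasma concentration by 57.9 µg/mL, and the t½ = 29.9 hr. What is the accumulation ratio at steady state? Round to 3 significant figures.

k = ln 2 / 29.9 = 0.02318 hr⁻¹
Fraction remaining after one interval: e^(−kτ) = e^(−0.02318 × 26.0) = 0.5473
R = 1 / (1 − 0.5473) = 1 / 0.4527 ≈ 2.21

2.21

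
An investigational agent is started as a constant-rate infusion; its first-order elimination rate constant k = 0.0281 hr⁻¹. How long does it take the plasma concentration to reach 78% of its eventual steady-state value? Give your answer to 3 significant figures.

f = 1 − e^(−kt)  ⇒  t = −ln(1 − f) / k
t = −ln(1 − 0.78) / 0.02810 = 1.514 / 0.02810 ≈ 53.9 hours

53.9 hours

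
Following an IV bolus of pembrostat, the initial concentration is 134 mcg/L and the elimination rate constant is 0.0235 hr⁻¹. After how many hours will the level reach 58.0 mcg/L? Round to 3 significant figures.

C(t) = C₀ e^(−kt)  ⇒  t = ln(C₀/C) / k
t = ln(134/58.0) / 0.02350 = 0.8374 / 0.02350 ≈ 35.6 hours

35.6 hours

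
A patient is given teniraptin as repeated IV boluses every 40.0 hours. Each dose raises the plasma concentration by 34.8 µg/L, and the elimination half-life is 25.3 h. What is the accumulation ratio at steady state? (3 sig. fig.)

1.50

k = ln 2 / 25.3 = 0.02740 h⁻¹
Fraction remaining after one interval: e^(−kτ) = e^(−0.02740 × 40.0) = 0.3342
R = 1 / (1 − 0.3342) = 1 / 0.6658 ≈ 1.50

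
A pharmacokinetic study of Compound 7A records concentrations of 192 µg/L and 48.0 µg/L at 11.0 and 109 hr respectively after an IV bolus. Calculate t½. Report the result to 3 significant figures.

k = ln(C₁/C₂) / (t₂ − t₁) = ln(192/48.0) / (109 − 11.0)
  = 1.386 / 98.00 = 0.01415 hr⁻¹
t½ = ln 2 / k = ln 2 / 0.01415 ≈ 49.0 hours

49.0 hours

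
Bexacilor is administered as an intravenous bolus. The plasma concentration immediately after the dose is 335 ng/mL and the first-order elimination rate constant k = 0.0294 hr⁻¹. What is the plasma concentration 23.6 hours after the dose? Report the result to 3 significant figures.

167 ng/mL

C(t) = C₀ e^(−kt) = 335 × e^(−0.02940 × 23.6) = 335 × e^(−0.6938) = 335 × 0.4997 ≈ 167 ng/mL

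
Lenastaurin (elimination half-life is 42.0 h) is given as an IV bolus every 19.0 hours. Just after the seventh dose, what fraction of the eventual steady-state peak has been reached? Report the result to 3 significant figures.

0.889

k = ln 2 / 42.0 = 0.01650 h⁻¹
f_n = 1 − e^(−nkτ) = 1 − e^(−7 × 0.01650 × 19.0) = 1 − e^(−2.195) = 1 − 0.1114 ≈ 0.889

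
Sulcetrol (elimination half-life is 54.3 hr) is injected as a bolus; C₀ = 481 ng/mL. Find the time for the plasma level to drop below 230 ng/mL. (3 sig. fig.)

k = ln 2 / 54.3 = 0.01277 hr⁻¹
C(t) = C₀ e^(−kt)  ⇒  t = ln(C₀/C) / k
t = ln(481/230) / 0.01277 = 0.7378 / 0.01277 ≈ 57.8 hours

57.8 hours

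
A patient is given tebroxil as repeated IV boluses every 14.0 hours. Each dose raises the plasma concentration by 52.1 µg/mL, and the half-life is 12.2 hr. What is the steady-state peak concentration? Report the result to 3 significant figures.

95.0 µg/mL

k = ln 2 / 12.2 = 0.05682 hr⁻¹
Fraction remaining after one interval: e^(−kτ) = e^(−0.05682 × 14.0) = 0.4514
R = 1 / (1 − 0.4514) = 1.823
Css,max = 52.1 × 1.823 ≈ 95.0 µg/mL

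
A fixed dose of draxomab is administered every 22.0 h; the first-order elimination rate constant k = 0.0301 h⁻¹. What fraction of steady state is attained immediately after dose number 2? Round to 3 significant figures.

f_n = 1 − e^(−nkτ) = 1 − e^(−2 × 0.03010 × 22.0) = 1 − e^(−1.324) = 1 − 0.2660 ≈ 0.734

0.734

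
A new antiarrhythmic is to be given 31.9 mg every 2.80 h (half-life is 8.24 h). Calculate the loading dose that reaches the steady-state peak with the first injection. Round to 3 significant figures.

152 mg

k = ln 2 / 8.24 = 0.08412 h⁻¹
Accumulation ratio R = 1 / (1 − e^(−kτ)) = 1 / (1 − e^(−0.08412×2.80)) = 1 / (1 − 0.7901) = 4.765
Loading dose = maintenance dose × R = 31.9 × 4.765 ≈ 152 mg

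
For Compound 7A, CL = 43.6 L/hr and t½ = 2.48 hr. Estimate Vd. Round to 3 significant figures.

k = ln 2 / t½ = ln 2 / 2.48 = 0.2795 hr⁻¹
V = CL / k = 43.6 / 0.2795 ≈ 156 L

156 L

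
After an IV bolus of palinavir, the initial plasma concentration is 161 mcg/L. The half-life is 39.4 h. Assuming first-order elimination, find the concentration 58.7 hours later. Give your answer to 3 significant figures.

57.3 mcg/L

k = ln 2 / 39.4 = 0.01759 h⁻¹
C(t) = C₀ e^(−kt) = 161 × e^(−0.01759 × 58.7) = 161 × e^(−1.033) = 161 × 0.3561 ≈ 57.3 mcg/L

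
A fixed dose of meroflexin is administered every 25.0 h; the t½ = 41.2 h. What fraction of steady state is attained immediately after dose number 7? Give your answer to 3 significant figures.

0.947

k = ln 2 / 41.2 = 0.01682 h⁻¹
f_n = 1 − e^(−nkτ) = 1 − e^(−7 × 0.01682 × 25.0) = 1 − e^(−2.944) = 1 − 0.05264 ≈ 0.947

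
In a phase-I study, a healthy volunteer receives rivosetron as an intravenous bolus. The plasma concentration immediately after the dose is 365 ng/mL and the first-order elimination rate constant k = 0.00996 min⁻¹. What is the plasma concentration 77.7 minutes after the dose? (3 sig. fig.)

C(t) = C₀ e^(−kt) = 365 × e^(−0.009960 × 77.7) = 365 × e^(−0.7739) = 365 × 0.4612 ≈ 168 ng/mL

168 ng/mL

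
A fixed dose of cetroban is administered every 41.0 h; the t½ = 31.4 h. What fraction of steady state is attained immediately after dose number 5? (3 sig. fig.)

0.989

k = ln 2 / 31.4 = 0.02207 h⁻¹
f_n = 1 − e^(−nkτ) = 1 − e^(−5 × 0.02207 × 41.0) = 1 − e^(−4.525) = 1 − 0.01083 ≈ 0.989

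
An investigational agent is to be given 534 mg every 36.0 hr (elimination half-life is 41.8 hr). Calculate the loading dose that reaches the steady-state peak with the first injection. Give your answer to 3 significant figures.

1190 mg

k = ln 2 / 41.8 = 0.01658 hr⁻¹
Accumulation ratio R = 1 / (1 − e^(−kτ)) = 1 / (1 − e^(−0.01658×36.0)) = 1 / (1 − 0.5505) = 2.225
Loading dose = maintenance dose × R = 534 × 2.225 ≈ 1190 mg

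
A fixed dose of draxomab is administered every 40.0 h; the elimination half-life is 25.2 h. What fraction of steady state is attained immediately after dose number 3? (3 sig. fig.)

k = ln 2 / 25.2 = 0.02751 h⁻¹
f_n = 1 − e^(−nkτ) = 1 − e^(−3 × 0.02751 × 40.0) = 1 − e^(−3.301) = 1 − 0.03686 ≈ 0.963

0.963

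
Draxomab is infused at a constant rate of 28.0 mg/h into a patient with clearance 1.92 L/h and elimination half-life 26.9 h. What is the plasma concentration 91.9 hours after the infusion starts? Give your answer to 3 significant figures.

Css = rate / CL = 28.0 / 1.92 = 14.58 µg/mL
k = ln 2 / 26.9 = 0.02577 h⁻¹
C(t) = Css (1 − e^(−kt)) = 14.58 × (1 − e^(−2.368)) = 14.58 × 0.9063 ≈ 13.2 µg/mL

13.2 µg/mL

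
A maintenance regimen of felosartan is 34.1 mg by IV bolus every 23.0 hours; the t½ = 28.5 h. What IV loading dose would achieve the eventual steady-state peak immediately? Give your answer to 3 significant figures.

k = ln 2 / 28.5 = 0.02432 h⁻¹
Accumulation ratio R = 1 / (1 − e^(−kτ)) = 1 / (1 − e^(−0.02432×23.0)) = 1 / (1 − 0.5716) = 2.334
Loading dose = maintenance dose × R = 34.1 × 2.334 ≈ 79.6 mg

79.6 mg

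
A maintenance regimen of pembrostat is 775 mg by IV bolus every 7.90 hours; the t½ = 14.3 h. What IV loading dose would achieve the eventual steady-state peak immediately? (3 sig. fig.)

2440 mg

k = ln 2 / 14.3 = 0.04847 h⁻¹
Accumulation ratio R = 1 / (1 − e^(−kτ)) = 1 / (1 − e^(−0.04847×7.90)) = 1 / (1 − 0.6819) = 3.143
Loading dose = maintenance dose × R = 775 × 3.143 ≈ 2440 mg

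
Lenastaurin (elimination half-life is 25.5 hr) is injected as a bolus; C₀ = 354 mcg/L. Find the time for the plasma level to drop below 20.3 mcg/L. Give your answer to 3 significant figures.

k = ln 2 / 25.5 = 0.02718 hr⁻¹
C(t) = C₀ e^(−kt)  ⇒  t = ln(C₀/C) / k
t = ln(354/20.3) / 0.02718 = 2.859 / 0.02718 ≈ 105 hours

105 hours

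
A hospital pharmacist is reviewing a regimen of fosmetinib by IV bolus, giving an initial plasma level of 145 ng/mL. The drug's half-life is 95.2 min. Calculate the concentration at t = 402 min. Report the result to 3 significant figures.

k = ln 2 / 95.2 = 0.007281 min⁻¹
C(t) = C₀ e^(−kt) = 145 × e^(−0.007281 × 402) = 145 × e^(−2.927) = 145 × 0.05356 ≈ 7.77 ng/mL

7.77 ng/mL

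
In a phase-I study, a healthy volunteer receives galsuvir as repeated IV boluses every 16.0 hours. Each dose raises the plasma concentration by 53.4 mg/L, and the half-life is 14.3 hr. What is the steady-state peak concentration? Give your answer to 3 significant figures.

99.0 mg/L

k = ln 2 / 14.3 = 0.04847 hr⁻¹
Fraction remaining after one interval: e^(−kτ) = e^(−0.04847 × 16.0) = 0.4605
R = 1 / (1 − 0.4605) = 1.853
Css,max = 53.4 × 1.853 ≈ 99.0 mg/L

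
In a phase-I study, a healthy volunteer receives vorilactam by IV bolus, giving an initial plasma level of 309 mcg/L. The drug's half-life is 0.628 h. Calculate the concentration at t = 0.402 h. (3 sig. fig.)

k = ln 2 / 0.628 = 1.104 h⁻¹
0.402 h is 0.6401 half-lives, so C = 309 × (1/2)^0.6401 = 309 × 0.6417 ≈ 198 mcg/L

198 mcg/L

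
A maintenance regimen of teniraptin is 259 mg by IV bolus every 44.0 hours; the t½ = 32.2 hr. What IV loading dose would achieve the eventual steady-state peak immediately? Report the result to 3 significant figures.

k = ln 2 / 32.2 = 0.02153 hr⁻¹
Accumulation ratio R = 1 / (1 − e^(−kτ)) = 1 / (1 − e^(−0.02153×44.0)) = 1 / (1 − 0.3878) = 1.634
Loading dose = maintenance dose × R = 259 × 1.634 ≈ 423 mg

423 mg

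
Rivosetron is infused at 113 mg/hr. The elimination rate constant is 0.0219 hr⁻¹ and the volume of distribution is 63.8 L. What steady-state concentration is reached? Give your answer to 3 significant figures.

CL = k · V = 0.0219 × 63.8 = 1.397 L/hr
Css = rate / CL = 113 / 1.397 ≈ 80.9 mg/L

80.9 mg/L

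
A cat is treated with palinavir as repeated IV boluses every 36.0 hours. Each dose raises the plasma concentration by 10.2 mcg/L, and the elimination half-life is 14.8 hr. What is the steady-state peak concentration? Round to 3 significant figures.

k = ln 2 / 14.8 = 0.04683 hr⁻¹
Fraction remaining after one interval: e^(−kτ) = e^(−0.04683 × 36.0) = 0.1853
R = 1 / (1 − 0.1853) = 1.227
Css,max = 10.2 × 1.227 ≈ 12.5 mcg/L

12.5 mcg/L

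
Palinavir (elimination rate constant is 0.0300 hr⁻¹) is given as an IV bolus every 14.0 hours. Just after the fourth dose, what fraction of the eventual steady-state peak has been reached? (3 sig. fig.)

f_n = 1 − e^(−nkτ) = 1 − e^(−4 × 0.03000 × 14.0) = 1 − e^(−1.680) = 1 − 0.1864 ≈ 0.814

0.814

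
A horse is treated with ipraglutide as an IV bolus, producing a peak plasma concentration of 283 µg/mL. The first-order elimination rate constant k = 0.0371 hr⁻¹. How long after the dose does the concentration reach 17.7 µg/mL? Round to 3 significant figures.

C(t) = C₀ e^(−kt)  ⇒  t = ln(C₀/C) / k
t = ln(283/17.7) / 0.03710 = 2.772 / 0.03710 ≈ 74.7 hours

74.7 hours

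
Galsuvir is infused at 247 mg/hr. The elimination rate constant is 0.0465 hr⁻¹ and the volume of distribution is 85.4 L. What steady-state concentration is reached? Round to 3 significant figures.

62.2 mg/L

CL = k · V = 0.0465 × 85.4 = 3.971 L/hr
Css = rate / CL = 247 / 3.971 ≈ 62.2 mg/L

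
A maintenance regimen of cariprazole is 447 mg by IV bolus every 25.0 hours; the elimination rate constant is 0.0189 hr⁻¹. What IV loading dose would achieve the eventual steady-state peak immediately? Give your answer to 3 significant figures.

Accumulation ratio R = 1 / (1 − e^(−kτ)) = 1 / (1 − e^(−0.01890×25.0)) = 1 / (1 − 0.6234) = 2.656
Loading dose = maintenance dose × R = 447 × 2.656 ≈ 1190 mg

1190 mg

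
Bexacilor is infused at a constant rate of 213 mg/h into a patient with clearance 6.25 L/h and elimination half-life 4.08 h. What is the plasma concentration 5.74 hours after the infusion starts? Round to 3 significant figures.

21.2 mg/L

Css = rate / CL = 213 / 6.25 = 34.08 mg/L
k = ln 2 / 4.08 = 0.1699 h⁻¹
C(t) = Css (1 − e^(−kt)) = 34.08 × (1 − e^(−0.9752)) = 34.08 × 0.6229 ≈ 21.2 mg/L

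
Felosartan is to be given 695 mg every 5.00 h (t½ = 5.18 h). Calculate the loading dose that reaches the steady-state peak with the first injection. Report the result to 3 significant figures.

k = ln 2 / 5.18 = 0.1338 h⁻¹
Accumulation ratio R = 1 / (1 − e^(−kτ)) = 1 / (1 − e^(−0.1338×5.00)) = 1 / (1 − 0.5122) = 2.050
Loading dose = maintenance dose × R = 695 × 2.050 ≈ 1420 mg

1420 mg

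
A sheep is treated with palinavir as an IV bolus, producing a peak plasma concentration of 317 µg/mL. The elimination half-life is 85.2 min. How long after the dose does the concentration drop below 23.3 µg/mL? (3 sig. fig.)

k = ln 2 / 85.2 = 0.008136 min⁻¹
C(t) = C₀ e^(−kt)  ⇒  t = ln(C₀/C) / k
t = ln(317/23.3) / 0.008136 = 2.610 / 0.008136 ≈ 321 minutes

321 minutes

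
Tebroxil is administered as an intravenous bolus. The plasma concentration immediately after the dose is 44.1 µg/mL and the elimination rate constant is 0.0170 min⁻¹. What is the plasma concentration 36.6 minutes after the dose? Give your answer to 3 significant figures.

C(t) = C₀ e^(−kt) = 44.1 × e^(−0.01700 × 36.6) = 44.1 × e^(−0.6222) = 44.1 × 0.5368 ≈ 23.7 µg/mL

23.7 µg/mL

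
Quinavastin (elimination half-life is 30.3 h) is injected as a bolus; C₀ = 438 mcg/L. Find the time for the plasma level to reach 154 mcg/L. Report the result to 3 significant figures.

45.7 hours

k = ln 2 / 30.3 = 0.02288 h⁻¹
C(t) = C₀ e^(−kt)  ⇒  t = ln(C₀/C) / k
t = ln(438/154) / 0.02288 = 1.045 / 0.02288 ≈ 45.7 hours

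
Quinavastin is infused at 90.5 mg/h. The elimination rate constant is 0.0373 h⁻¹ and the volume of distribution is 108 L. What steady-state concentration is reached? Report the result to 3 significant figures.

CL = k · V = 0.0373 × 108 = 4.028 L/h
Css = rate / CL = 90.5 / 4.028 ≈ 22.5 µg/mL

22.5 µg/mL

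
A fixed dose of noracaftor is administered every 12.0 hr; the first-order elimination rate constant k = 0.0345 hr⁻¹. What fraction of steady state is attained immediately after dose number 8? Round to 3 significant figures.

0.964

f_n = 1 − e^(−nkτ) = 1 − e^(−8 × 0.03450 × 12.0) = 1 − e^(−3.312) = 1 − 0.03644 ≈ 0.964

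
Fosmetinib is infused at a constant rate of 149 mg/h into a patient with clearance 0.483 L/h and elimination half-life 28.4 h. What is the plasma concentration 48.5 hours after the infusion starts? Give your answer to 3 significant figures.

Css = rate / CL = 149 / 0.483 = 308.5 µg/mL
k = ln 2 / 28.4 = 0.02441 h⁻¹
C(t) = Css (1 − e^(−kt)) = 308.5 × (1 − e^(−1.184)) = 308.5 × 0.6939 ≈ 214 µg/mL

214 µg/mL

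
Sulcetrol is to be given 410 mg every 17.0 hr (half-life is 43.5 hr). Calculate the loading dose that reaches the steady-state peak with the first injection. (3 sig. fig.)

1730 mg

k = ln 2 / 43.5 = 0.01593 hr⁻¹
Accumulation ratio R = 1 / (1 − e^(−kτ)) = 1 / (1 − e^(−0.01593×17.0)) = 1 / (1 − 0.7627) = 4.214
Loading dose = maintenance dose × R = 410 × 4.214 ≈ 1730 mg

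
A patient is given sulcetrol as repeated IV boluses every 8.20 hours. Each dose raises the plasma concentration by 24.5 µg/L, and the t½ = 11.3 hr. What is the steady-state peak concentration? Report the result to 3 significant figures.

62.0 µg/L

k = ln 2 / 11.3 = 0.06134 hr⁻¹
Fraction remaining after one interval: e^(−kτ) = e^(−0.06134 × 8.20) = 0.6047
R = 1 / (1 − 0.6047) = 2.530
Css,max = 24.5 × 2.530 ≈ 62.0 µg/L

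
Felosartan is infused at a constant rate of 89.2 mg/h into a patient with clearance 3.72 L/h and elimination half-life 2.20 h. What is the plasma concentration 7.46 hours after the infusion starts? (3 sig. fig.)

Css = rate / CL = 89.2 / 3.72 = 23.98 mg/L
k = ln 2 / 2.20 = 0.3151 h⁻¹
C(t) = Css (1 − e^(−kt)) = 23.98 × (1 − e^(−2.350)) = 23.98 × 0.9047 ≈ 21.7 mg/L

21.7 mg/L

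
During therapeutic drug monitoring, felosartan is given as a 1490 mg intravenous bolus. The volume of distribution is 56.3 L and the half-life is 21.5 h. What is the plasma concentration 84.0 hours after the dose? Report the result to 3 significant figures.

1.76 mg/L

C₀ = dose / V = 1490 / 56.3 = 26.47 mg/L
k = ln 2 / 21.5 = 0.03224 h⁻¹
C(t) = C₀ e^(−kt) = 26.47 × e^(−0.03224 × 84.0) = 26.47 × e^(−2.708) = 26.47 × 0.06666 ≈ 1.76 mg/L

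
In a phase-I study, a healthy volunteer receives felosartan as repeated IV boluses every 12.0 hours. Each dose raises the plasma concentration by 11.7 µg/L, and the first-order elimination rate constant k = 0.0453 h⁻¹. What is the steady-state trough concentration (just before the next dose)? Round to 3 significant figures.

16.2 µg/L

Fraction remaining after one interval: e^(−kτ) = e^(−0.04530 × 12.0) = 0.5807
R = 1 / (1 − 0.5807) = 2.385
Css,max = 11.7 × 2.385 = 27.90 µg/L
Css,min = Css,max × e^(−kτ) = 27.90 × 0.5807 ≈ 16.2 µg/L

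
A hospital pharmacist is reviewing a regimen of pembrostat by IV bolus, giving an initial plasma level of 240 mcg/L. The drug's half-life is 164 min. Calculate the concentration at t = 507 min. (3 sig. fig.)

k = ln 2 / 164 = 0.004227 min⁻¹
507 min is 3.091 half-lives, so C = 240 × (1/2)^3.091 = 240 × 0.1173 ≈ 28.2 mcg/L

28.2 mcg/L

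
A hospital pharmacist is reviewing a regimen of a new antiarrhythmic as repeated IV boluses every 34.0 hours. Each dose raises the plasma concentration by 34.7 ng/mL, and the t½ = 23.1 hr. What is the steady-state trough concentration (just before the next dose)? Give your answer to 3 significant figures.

19.6 ng/mL

k = ln 2 / 23.1 = 0.03001 hr⁻¹
Fraction remaining after one interval: e^(−kτ) = e^(−0.03001 × 34.0) = 0.3605
R = 1 / (1 − 0.3605) = 1.564
Css,max = 34.7 × 1.564 = 54.26 ng/mL
Css,min = Css,max × e^(−kτ) = 54.26 × 0.3605 ≈ 19.6 ng/mL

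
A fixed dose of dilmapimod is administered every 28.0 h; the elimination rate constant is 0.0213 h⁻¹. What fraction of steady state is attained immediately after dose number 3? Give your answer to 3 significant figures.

0.833

f_n = 1 − e^(−nkτ) = 1 − e^(−3 × 0.02130 × 28.0) = 1 − e^(−1.789) = 1 − 0.1671 ≈ 0.833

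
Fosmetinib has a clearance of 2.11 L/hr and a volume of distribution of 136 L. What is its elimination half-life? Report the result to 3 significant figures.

k = CL / V = 2.11 / 136 = 0.01551 hr⁻¹
t½ = ln 2 / k = ln 2 / 0.01551 ≈ 44.7 hours

44.7 hours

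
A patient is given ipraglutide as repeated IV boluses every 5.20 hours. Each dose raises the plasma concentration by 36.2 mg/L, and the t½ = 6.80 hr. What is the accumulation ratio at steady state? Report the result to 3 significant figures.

2.43

k = ln 2 / 6.80 = 0.1019 hr⁻¹
Fraction remaining after one interval: e^(−kτ) = e^(−0.1019 × 5.20) = 0.5886
R = 1 / (1 − 0.5886) = 1 / 0.4114 ≈ 2.43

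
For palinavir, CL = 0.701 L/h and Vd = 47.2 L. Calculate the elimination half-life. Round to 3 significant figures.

46.7 hours

k = CL / V = 0.701 / 47.2 = 0.01485 h⁻¹
t½ = ln 2 / k = ln 2 / 0.01485 ≈ 46.7 hours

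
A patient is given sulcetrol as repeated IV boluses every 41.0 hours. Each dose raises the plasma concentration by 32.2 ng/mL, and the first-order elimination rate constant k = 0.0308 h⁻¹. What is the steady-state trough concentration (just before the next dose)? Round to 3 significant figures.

Fraction remaining after one interval: e^(−kτ) = e^(−0.03080 × 41.0) = 0.2829
R = 1 / (1 − 0.2829) = 1.394
Css,max = 32.2 × 1.394 = 44.90 ng/mL
Css,min = Css,max × e^(−kτ) = 44.90 × 0.2829 ≈ 12.7 ng/mL

12.7 ng/mL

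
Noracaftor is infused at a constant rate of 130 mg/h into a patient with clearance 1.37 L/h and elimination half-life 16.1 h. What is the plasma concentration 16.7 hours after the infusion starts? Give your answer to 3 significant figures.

48.7 µg/mL

Css = rate / CL = 130 / 1.37 = 94.89 µg/mL
k = ln 2 / 16.1 = 0.04305 h⁻¹
C(t) = Css (1 − e^(−kt)) = 94.89 × (1 − e^(−0.7190)) = 94.89 × 0.5128 ≈ 48.7 µg/mL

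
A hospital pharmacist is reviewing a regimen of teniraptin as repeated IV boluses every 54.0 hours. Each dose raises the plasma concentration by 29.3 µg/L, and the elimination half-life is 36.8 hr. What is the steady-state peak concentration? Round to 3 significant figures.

k = ln 2 / 36.8 = 0.01884 hr⁻¹
Fraction remaining after one interval: e^(−kτ) = e^(−0.01884 × 54.0) = 0.3616
R = 1 / (1 − 0.3616) = 1.567
Css,max = 29.3 × 1.567 ≈ 45.9 µg/L

45.9 µg/L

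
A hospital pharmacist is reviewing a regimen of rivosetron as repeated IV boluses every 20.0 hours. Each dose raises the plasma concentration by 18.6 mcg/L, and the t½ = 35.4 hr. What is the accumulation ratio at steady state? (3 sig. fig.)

3.09

k = ln 2 / 35.4 = 0.01958 hr⁻¹
Fraction remaining after one interval: e^(−kτ) = e^(−0.01958 × 20.0) = 0.6760
R = 1 / (1 − 0.6760) = 1 / 0.3240 ≈ 3.09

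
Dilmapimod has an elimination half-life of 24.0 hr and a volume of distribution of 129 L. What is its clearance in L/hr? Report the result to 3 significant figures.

3.73 L/hr

k = ln 2 / t½ = ln 2 / 24.0 = 0.02888 hr⁻¹
CL = k · V = 0.02888 × 129 ≈ 3.73 L/hr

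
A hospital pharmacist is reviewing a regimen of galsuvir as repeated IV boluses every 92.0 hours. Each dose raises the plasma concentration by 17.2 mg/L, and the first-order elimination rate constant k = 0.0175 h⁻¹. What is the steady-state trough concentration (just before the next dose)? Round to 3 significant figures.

Fraction remaining after one interval: e^(−kτ) = e^(−0.01750 × 92.0) = 0.1999
R = 1 / (1 − 0.1999) = 1.250
Css,max = 17.2 × 1.250 = 21.50 mg/L
Css,min = Css,max × e^(−kτ) = 21.50 × 0.1999 ≈ 4.30 mg/L

4.30 mg/L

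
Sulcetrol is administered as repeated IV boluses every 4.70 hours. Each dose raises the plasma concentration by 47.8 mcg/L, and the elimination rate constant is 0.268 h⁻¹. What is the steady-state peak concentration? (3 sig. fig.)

66.7 mcg/L

Fraction remaining after one interval: e^(−kτ) = e^(−0.2680 × 4.70) = 0.2838
R = 1 / (1 − 0.2838) = 1.396
Css,max = 47.8 × 1.396 ≈ 66.7 mcg/L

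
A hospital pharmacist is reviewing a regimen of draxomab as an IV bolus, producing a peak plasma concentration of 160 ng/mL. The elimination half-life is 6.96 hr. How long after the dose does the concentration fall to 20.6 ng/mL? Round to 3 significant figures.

20.6 hours

k = ln 2 / 6.96 = 0.09959 hr⁻¹
C(t) = C₀ e^(−kt)  ⇒  t = ln(C₀/C) / k
t = ln(160/20.6) / 0.09959 = 2.050 / 0.09959 ≈ 20.6 hours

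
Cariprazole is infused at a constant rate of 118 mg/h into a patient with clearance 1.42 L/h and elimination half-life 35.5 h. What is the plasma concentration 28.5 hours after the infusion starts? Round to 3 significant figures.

Css = rate / CL = 118 / 1.42 = 83.10 mg/L
k = ln 2 / 35.5 = 0.01953 h⁻¹
C(t) = Css (1 − e^(−kt)) = 83.10 × (1 − e^(−0.5565)) = 83.10 × 0.4268 ≈ 35.5 mg/L

35.5 mg/L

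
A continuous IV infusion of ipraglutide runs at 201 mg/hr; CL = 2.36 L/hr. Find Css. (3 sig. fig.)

Css = infusion rate / CL = 201 / 2.36 ≈ 85.2 µg/mL

85.2 µg/mL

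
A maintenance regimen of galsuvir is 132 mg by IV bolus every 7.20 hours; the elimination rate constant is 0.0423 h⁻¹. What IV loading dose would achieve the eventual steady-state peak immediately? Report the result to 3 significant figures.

Accumulation ratio R = 1 / (1 − e^(−kτ)) = 1 / (1 − e^(−0.04230×7.20)) = 1 / (1 − 0.7374) = 3.809
Loading dose = maintenance dose × R = 132 × 3.809 ≈ 503 mg

503 mg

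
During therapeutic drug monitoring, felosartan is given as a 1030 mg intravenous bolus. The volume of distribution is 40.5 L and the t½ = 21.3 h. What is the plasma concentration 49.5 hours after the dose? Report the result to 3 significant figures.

5.08 µg/mL

C₀ = dose / V = 1030 / 40.5 = 25.43 µg/mL
k = ln 2 / 21.3 = 0.03254 h⁻¹
C(t) = C₀ e^(−kt) = 25.43 × e^(−0.03254 × 49.5) = 25.43 × e^(−1.611) = 25.43 × 0.1997 ≈ 5.08 µg/mL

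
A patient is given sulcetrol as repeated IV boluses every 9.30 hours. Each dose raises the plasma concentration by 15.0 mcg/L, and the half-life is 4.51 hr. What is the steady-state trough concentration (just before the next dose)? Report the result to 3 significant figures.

4.72 mcg/L

k = ln 2 / 4.51 = 0.1537 hr⁻¹
Fraction remaining after one interval: e^(−kτ) = e^(−0.1537 × 9.30) = 0.2395
R = 1 / (1 − 0.2395) = 1.315
Css,max = 15.0 × 1.315 = 19.72 mcg/L
Css,min = Css,max × e^(−kτ) = 19.72 × 0.2395 ≈ 4.72 mcg/L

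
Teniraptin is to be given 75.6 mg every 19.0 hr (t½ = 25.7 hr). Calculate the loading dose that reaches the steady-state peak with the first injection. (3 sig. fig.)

k = ln 2 / 25.7 = 0.02697 hr⁻¹
Accumulation ratio R = 1 / (1 − e^(−kτ)) = 1 / (1 − e^(−0.02697×19.0)) = 1 / (1 − 0.5990) = 2.494
Loading dose = maintenance dose × R = 75.6 × 2.494 ≈ 189 mg

189 mg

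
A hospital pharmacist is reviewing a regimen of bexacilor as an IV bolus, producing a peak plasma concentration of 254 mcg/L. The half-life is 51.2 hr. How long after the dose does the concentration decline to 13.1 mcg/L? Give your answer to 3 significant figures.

k = ln 2 / 51.2 = 0.01354 hr⁻¹
C(t) = C₀ e^(−kt)  ⇒  t = ln(C₀/C) / k
t = ln(254/13.1) / 0.01354 = 2.965 / 0.01354 ≈ 219 hours

219 hours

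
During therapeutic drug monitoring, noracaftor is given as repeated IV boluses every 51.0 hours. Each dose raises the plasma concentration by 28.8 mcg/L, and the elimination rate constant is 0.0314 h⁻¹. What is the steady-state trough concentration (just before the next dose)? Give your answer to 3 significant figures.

Fraction remaining after one interval: e^(−kτ) = e^(−0.03140 × 51.0) = 0.2016
R = 1 / (1 − 0.2016) = 1.253
Css,max = 28.8 × 1.253 = 36.07 mcg/L
Css,min = Css,max × e^(−kτ) = 36.07 × 0.2016 ≈ 7.27 mcg/L

7.27 mcg/L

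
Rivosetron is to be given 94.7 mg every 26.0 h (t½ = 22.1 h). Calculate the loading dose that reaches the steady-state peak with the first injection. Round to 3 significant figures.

170 mg

k = ln 2 / 22.1 = 0.03136 h⁻¹
Accumulation ratio R = 1 / (1 − e^(−kτ)) = 1 / (1 − e^(−0.03136×26.0)) = 1 / (1 − 0.4424) = 1.794
Loading dose = maintenance dose × R = 94.7 × 1.794 ≈ 170 mg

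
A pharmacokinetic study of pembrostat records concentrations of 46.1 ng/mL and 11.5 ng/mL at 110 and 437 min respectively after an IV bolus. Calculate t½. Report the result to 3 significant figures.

k = ln(C₁/C₂) / (t₂ − t₁) = ln(46.1/11.5) / (437 − 110)
  = 1.388 / 327.0 = 0.004246 min⁻¹
t½ = ln 2 / k = ln 2 / 0.004246 ≈ 163 minutes

163 minutes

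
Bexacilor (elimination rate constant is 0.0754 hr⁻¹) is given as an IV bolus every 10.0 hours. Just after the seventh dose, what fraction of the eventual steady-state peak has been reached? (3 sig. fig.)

0.995

f_n = 1 − e^(−nkτ) = 1 − e^(−7 × 0.07540 × 10.0) = 1 − e^(−5.278) = 1 − 0.005103 ≈ 0.995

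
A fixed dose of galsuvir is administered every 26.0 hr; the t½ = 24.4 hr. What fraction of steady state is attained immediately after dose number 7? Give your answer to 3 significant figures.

0.994

k = ln 2 / 24.4 = 0.02841 hr⁻¹
f_n = 1 − e^(−nkτ) = 1 − e^(−7 × 0.02841 × 26.0) = 1 − e^(−5.170) = 1 − 0.005683 ≈ 0.994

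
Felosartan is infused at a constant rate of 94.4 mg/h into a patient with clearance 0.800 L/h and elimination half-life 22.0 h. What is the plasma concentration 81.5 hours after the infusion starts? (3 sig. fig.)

109 µg/mL

Css = rate / CL = 94.4 / 0.800 = 118.0 µg/mL
k = ln 2 / 22.0 = 0.03151 h⁻¹
C(t) = Css (1 − e^(−kt)) = 118.0 × (1 − e^(−2.568)) = 118.0 × 0.9233 ≈ 109 µg/mL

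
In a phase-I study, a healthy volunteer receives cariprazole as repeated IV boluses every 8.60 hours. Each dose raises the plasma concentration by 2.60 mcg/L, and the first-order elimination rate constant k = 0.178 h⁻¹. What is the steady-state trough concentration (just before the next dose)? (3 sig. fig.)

0.718 mcg/L

Fraction remaining after one interval: e^(−kτ) = e^(−0.1780 × 8.60) = 0.2164
R = 1 / (1 − 0.2164) = 1.276
Css,max = 2.60 × 1.276 = 3.318 mcg/L
Css,min = Css,max × e^(−kτ) = 3.318 × 0.2164 ≈ 0.718 mcg/L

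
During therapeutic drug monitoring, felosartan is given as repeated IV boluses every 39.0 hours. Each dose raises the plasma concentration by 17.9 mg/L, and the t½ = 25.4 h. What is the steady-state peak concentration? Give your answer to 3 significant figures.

27.3 mg/L

k = ln 2 / 25.4 = 0.02729 h⁻¹
Fraction remaining after one interval: e^(−kτ) = e^(−0.02729 × 39.0) = 0.3450
R = 1 / (1 − 0.3450) = 1.527
Css,max = 17.9 × 1.527 ≈ 27.3 mg/L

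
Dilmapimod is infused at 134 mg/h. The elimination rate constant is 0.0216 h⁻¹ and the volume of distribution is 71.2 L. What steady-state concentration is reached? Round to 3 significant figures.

87.1 mg/L

CL = k · V = 0.0216 × 71.2 = 1.538 L/h
Css = rate / CL = 134 / 1.538 ≈ 87.1 mg/L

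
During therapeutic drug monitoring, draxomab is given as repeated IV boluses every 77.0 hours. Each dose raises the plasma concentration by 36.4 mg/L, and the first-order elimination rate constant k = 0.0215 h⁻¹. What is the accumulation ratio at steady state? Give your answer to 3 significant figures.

Fraction remaining after one interval: e^(−kτ) = e^(−0.02150 × 77.0) = 0.1910
R = 1 / (1 − 0.1910) = 1 / 0.8090 ≈ 1.24

1.24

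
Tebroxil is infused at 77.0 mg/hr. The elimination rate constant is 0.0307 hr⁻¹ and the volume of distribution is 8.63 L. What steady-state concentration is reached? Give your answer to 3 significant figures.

291 mg/L

CL = k · V = 0.0307 × 8.63 = 0.2649 L/hr
Css = rate / CL = 77.0 / 0.2649 ≈ 291 mg/L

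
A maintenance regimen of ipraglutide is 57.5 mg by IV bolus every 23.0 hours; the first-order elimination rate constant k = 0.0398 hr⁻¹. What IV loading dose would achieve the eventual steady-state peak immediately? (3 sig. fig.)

Accumulation ratio R = 1 / (1 − e^(−kτ)) = 1 / (1 − e^(−0.03980×23.0)) = 1 / (1 − 0.4004) = 1.668
Loading dose = maintenance dose × R = 57.5 × 1.668 ≈ 95.9 mg

95.9 mg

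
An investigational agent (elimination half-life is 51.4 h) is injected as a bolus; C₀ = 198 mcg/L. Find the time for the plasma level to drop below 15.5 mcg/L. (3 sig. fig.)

189 hours

k = ln 2 / 51.4 = 0.01349 h⁻¹
C(t) = C₀ e^(−kt)  ⇒  t = ln(C₀/C) / k
t = ln(198/15.5) / 0.01349 = 2.547 / 0.01349 ≈ 189 hours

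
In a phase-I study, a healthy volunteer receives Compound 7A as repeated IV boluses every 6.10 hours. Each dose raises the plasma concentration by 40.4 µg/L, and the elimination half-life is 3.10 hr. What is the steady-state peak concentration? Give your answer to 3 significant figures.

54.3 µg/L

k = ln 2 / 3.10 = 0.2236 hr⁻¹
Fraction remaining after one interval: e^(−kτ) = e^(−0.2236 × 6.10) = 0.2557
R = 1 / (1 − 0.2557) = 1.343
Css,max = 40.4 × 1.343 ≈ 54.3 µg/L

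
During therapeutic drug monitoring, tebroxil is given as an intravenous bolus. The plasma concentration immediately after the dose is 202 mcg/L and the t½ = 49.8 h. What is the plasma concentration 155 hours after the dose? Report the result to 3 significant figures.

k = ln 2 / 49.8 = 0.01392 h⁻¹
C(t) = C₀ e^(−kt) = 202 × e^(−0.01392 × 155) = 202 × e^(−2.157) = 202 × 0.1156 ≈ 23.4 mcg/L

23.4 mcg/L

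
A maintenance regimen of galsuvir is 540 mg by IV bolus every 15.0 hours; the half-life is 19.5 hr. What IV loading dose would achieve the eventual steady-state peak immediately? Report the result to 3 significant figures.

1310 mg

k = ln 2 / 19.5 = 0.03555 hr⁻¹
Accumulation ratio R = 1 / (1 − e^(−kτ)) = 1 / (1 − e^(−0.03555×15.0)) = 1 / (1 − 0.5867) = 2.420
Loading dose = maintenance dose × R = 540 × 2.420 ≈ 1310 mg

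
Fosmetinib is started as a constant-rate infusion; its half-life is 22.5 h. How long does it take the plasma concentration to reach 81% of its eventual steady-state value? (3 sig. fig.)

53.9 hours

k = ln 2 / 22.5 = 0.03081 h⁻¹
f = 1 − e^(−kt)  ⇒  t = −ln(1 − f) / k
t = −ln(1 − 0.81) / 0.03081 = 1.661 / 0.03081 ≈ 53.9 hours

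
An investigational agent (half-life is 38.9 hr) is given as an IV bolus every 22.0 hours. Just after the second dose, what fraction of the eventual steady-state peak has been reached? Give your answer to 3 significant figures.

k = ln 2 / 38.9 = 0.01782 hr⁻¹
f_n = 1 − e^(−nkτ) = 1 − e^(−2 × 0.01782 × 22.0) = 1 − e^(−0.7840) = 1 − 0.4566 ≈ 0.543

0.543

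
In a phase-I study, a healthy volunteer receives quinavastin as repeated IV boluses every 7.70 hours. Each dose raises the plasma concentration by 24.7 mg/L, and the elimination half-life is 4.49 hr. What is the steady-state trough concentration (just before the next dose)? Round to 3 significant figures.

10.8 mg/L

k = ln 2 / 4.49 = 0.1544 hr⁻¹
Fraction remaining after one interval: e^(−kτ) = e^(−0.1544 × 7.70) = 0.3046
R = 1 / (1 − 0.3046) = 1.438
Css,max = 24.7 × 1.438 = 35.52 mg/L
Css,min = Css,max × e^(−kτ) = 35.52 × 0.3046 ≈ 10.8 mg/L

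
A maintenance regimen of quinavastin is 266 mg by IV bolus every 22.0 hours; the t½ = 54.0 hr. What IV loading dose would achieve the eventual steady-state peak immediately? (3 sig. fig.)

k = ln 2 / 54.0 = 0.01284 hr⁻¹
Accumulation ratio R = 1 / (1 − e^(−kτ)) = 1 / (1 − e^(−0.01284×22.0)) = 1 / (1 − 0.7540) = 4.065
Loading dose = maintenance dose × R = 266 × 4.065 ≈ 1080 mg

1080 mg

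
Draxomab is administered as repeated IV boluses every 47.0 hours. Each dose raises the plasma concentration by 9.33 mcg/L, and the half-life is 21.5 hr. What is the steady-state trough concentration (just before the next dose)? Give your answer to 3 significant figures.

k = ln 2 / 21.5 = 0.03224 hr⁻¹
Fraction remaining after one interval: e^(−kτ) = e^(−0.03224 × 47.0) = 0.2198
R = 1 / (1 − 0.2198) = 1.282
Css,max = 9.33 × 1.282 = 11.96 mcg/L
Css,min = Css,max × e^(−kτ) = 11.96 × 0.2198 ≈ 2.63 mcg/L

2.63 mcg/L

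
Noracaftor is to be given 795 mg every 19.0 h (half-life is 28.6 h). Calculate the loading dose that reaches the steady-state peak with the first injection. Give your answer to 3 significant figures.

k = ln 2 / 28.6 = 0.02424 h⁻¹
Accumulation ratio R = 1 / (1 − e^(−kτ)) = 1 / (1 − e^(−0.02424×19.0)) = 1 / (1 − 0.6310) = 2.710
Loading dose = maintenance dose × R = 795 × 2.710 ≈ 2150 mg

2150 mg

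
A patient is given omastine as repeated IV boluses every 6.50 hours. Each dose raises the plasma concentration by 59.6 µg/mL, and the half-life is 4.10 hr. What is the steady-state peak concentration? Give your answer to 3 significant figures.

k = ln 2 / 4.10 = 0.1691 hr⁻¹
Fraction remaining after one interval: e^(−kτ) = e^(−0.1691 × 6.50) = 0.3332
R = 1 / (1 − 0.3332) = 1.500
Css,max = 59.6 × 1.500 ≈ 89.4 µg/mL

89.4 µg/mL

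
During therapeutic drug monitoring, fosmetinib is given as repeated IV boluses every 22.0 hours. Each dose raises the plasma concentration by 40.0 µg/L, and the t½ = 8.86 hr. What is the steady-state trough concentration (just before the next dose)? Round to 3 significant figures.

8.71 µg/L

k = ln 2 / 8.86 = 0.07823 hr⁻¹
Fraction remaining after one interval: e^(−kτ) = e^(−0.07823 × 22.0) = 0.1789
R = 1 / (1 − 0.1789) = 1.218
Css,max = 40.0 × 1.218 = 48.71 µg/L
Css,min = Css,max × e^(−kτ) = 48.71 × 0.1789 ≈ 8.71 µg/L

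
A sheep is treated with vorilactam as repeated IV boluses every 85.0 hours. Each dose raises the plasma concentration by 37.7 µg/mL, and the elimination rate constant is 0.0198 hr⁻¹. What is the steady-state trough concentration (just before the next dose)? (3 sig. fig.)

8.60 µg/mL

Fraction remaining after one interval: e^(−kτ) = e^(−0.01980 × 85.0) = 0.1858
R = 1 / (1 − 0.1858) = 1.228
Css,max = 37.7 × 1.228 = 46.30 µg/mL
Css,min = Css,max × e^(−kτ) = 46.30 × 0.1858 ≈ 8.60 µg/mL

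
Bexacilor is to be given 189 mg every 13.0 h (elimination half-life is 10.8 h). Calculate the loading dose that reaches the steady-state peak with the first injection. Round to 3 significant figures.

334 mg

k = ln 2 / 10.8 = 0.06418 h⁻¹
Accumulation ratio R = 1 / (1 − e^(−kτ)) = 1 / (1 − e^(−0.06418×13.0)) = 1 / (1 − 0.4342) = 1.767
Loading dose = maintenance dose × R = 189 × 1.767 ≈ 334 mg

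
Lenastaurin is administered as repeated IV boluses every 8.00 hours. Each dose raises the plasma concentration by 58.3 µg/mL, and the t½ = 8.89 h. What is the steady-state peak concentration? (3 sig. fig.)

k = ln 2 / 8.89 = 0.07797 h⁻¹
Fraction remaining after one interval: e^(−kτ) = e^(−0.07797 × 8.00) = 0.5359
R = 1 / (1 − 0.5359) = 2.155
Css,max = 58.3 × 2.155 ≈ 126 µg/mL

126 µg/mL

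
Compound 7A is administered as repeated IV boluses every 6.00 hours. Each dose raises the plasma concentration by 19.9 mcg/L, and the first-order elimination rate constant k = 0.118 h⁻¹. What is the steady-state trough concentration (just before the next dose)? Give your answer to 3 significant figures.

Fraction remaining after one interval: e^(−kτ) = e^(−0.1180 × 6.00) = 0.4926
R = 1 / (1 − 0.4926) = 1.971
Css,max = 19.9 × 1.971 = 39.22 mcg/L
Css,min = Css,max × e^(−kτ) = 39.22 × 0.4926 ≈ 19.3 mcg/L

19.3 mcg/L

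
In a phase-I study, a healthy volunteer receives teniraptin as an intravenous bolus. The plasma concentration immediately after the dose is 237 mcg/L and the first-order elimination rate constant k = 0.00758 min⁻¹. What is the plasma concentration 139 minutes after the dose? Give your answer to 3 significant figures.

82.6 mcg/L

C(t) = C₀ e^(−kt) = 237 × e^(−0.007580 × 139) = 237 × e^(−1.054) = 237 × 0.3487 ≈ 82.6 mcg/L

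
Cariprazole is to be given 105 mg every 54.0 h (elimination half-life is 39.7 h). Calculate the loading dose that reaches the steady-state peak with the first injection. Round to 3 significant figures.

k = ln 2 / 39.7 = 0.01746 h⁻¹
Accumulation ratio R = 1 / (1 − e^(−kτ)) = 1 / (1 − e^(−0.01746×54.0)) = 1 / (1 − 0.3895) = 1.638
Loading dose = maintenance dose × R = 105 × 1.638 ≈ 172 mg

172 mg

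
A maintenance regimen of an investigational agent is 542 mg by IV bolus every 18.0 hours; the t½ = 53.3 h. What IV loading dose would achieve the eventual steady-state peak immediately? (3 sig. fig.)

2600 mg

k = ln 2 / 53.3 = 0.01300 h⁻¹
Accumulation ratio R = 1 / (1 − e^(−kτ)) = 1 / (1 − e^(−0.01300×18.0)) = 1 / (1 − 0.7913) = 4.791
Loading dose = maintenance dose × R = 542 × 4.791 ≈ 2600 mg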